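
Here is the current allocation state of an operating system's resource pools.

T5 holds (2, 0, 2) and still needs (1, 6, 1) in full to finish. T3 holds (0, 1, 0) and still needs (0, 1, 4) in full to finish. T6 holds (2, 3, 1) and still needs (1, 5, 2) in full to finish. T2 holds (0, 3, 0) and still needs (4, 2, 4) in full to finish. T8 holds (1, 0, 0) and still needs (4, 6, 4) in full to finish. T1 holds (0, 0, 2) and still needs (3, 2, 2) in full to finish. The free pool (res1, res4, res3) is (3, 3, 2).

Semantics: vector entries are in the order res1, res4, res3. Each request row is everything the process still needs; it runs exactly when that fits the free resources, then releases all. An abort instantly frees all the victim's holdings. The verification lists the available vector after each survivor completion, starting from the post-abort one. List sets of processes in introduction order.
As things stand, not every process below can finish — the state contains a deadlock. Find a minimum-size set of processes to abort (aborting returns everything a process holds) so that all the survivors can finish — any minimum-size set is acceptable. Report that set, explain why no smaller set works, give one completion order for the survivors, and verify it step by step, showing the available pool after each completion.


Abort T6.
Key observation: no ordering could ever have run T2 before the abort of T6; with (2, 3, 1) back in the pool it fits at step 2.
Why nothing smaller works: aborting no one leaves the state deadlocked as given.
The survivors complete as T1, T2, T8, T3, T5. Step-by-step check (starting from the post-abort pool):
  pool = (5, 6, 3)
  T1: need (3, 2, 2) fits (5, 6, 3); releases (0, 0, 2), pool now (5, 6, 5)
  T2: need (4, 2, 4) fits (5, 6, 5); releases (0, 3, 0), pool now (5, 9, 5)
  T8: need (4, 6, 4) fits (5, 9, 5); releases (1, 0, 0), pool now (6, 9, 5)
  T3: need (0, 1, 4) fits (6, 9, 5); releases (0, 1, 0), pool now (6, 10, 5)
  T5: need (1, 6, 1) fits (6, 10, 5); releases (2, 0, 2), pool now (8, 10, 7)


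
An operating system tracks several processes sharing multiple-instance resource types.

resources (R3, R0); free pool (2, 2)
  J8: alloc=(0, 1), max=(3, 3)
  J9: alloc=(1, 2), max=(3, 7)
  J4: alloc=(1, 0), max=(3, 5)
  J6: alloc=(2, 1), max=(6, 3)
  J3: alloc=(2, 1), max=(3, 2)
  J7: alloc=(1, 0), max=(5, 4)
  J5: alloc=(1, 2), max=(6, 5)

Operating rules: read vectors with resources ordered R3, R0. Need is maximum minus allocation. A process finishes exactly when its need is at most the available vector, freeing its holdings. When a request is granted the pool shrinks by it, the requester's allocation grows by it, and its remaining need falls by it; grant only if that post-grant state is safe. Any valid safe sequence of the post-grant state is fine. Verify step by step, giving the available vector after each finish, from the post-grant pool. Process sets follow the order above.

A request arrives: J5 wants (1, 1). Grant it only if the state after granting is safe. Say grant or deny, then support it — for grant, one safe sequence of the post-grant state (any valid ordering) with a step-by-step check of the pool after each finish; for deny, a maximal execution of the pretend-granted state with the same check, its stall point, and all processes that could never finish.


DENY — the pretend-granted state is unsafe.
Key observation: after J3, J8 the pool peaks at (3, 3), and each blocked process is short somewhere: J9 on R0; J4 on R0; J6 on R3; J7 on R3, R0; J5 on R3.
After a pretend grant, a maximal execution: J3, J8 — then nothing else fits. Walking it through:
  pool = (1, 1)
  run J3 (needs (1, 1), free (1, 1)); after release of (2, 1) the pool is (3, 2)
  run J8 (needs (3, 2), free (3, 2)); after release of (0, 1) the pool is (3, 3)
  J9 cannot run: need (2, 5) vs free (3, 3) (insufficient R0)
  J4 cannot run: need (2, 5) vs free (3, 3) (insufficient R0)
  J6 cannot run: need (4, 2) vs free (3, 3) (insufficient R3)
  J7 cannot run: need (4, 4) vs free (3, 3) (insufficient R3 and R0)
  J5 cannot run: need (4, 2) vs free (3, 3) (insufficient R3)
Had the request been granted, J9, J4, J6, J7 and J5 could never finish.


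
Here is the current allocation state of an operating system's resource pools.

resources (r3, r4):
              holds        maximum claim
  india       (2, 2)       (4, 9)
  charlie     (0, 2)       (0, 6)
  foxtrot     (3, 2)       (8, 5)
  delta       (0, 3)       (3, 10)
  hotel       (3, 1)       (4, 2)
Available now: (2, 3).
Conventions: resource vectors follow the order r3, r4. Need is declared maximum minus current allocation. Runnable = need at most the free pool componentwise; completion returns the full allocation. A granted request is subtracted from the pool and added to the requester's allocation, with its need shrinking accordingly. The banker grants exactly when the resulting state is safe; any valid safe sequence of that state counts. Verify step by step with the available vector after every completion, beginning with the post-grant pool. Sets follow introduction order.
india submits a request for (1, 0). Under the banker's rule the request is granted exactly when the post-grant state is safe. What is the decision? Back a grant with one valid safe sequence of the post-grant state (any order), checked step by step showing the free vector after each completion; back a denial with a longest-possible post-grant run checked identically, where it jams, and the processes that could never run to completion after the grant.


DENY — the pretend-granted state is unsafe.
Key observation: after hotel, charlie the pool peaks at (4, 6), and each blocked process is short somewhere: india on r4; foxtrot on r3; delta on r4.
Pretend the grant happened; the run hotel, charlie goes as far as possible. Check, step by step:
  pool = (1, 3)
  run hotel (needs (1, 1), free (1, 3)); after release of (3, 1) the pool is (4, 4)
  run charlie (needs (0, 4), free (4, 4)); after release of (0, 2) the pool is (4, 6)
  india still needs (1, 7) but only (4, 6) is free — short on r4
  foxtrot still needs (5, 3) but only (4, 6) is free — short on r3
  delta still needs (3, 7) but only (4, 6) is free — short on r4
Had the request been granted, india, foxtrot and delta could never finish.


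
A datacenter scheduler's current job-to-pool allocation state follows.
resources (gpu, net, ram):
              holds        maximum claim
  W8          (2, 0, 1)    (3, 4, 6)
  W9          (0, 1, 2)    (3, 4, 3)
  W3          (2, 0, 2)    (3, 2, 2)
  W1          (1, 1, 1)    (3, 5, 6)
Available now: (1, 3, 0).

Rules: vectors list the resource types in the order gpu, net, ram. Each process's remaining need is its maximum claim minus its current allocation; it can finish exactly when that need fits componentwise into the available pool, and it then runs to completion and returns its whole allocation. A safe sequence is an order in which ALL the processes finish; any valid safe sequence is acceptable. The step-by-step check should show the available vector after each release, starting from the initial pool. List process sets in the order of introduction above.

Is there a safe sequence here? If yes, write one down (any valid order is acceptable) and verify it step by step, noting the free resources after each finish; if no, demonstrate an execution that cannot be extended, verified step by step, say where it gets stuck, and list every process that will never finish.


UNSAFE — no complete ordering exists.
Key observation: no order helps: past W3, W9, the free pool tops out at (3, 4, 4), below what each blocked process needs in ram.
The run W3, W9 cannot be extended any further. Check, step by step:
  pool = (1, 3, 0)
  run W3 (needs (1, 2, 0), free (1, 3, 0)); after release of (2, 0, 2) the pool is (3, 3, 2)
  run W9 (needs (3, 3, 1), free (3, 3, 2)); after release of (0, 1, 2) the pool is (3, 4, 4)
  W8 cannot run: need (1, 4, 5) vs free (3, 4, 4) (insufficient ram)
  W1 cannot run: need (2, 4, 5) vs free (3, 4, 4) (insufficient ram)
Never able to finish: W8 and W1.


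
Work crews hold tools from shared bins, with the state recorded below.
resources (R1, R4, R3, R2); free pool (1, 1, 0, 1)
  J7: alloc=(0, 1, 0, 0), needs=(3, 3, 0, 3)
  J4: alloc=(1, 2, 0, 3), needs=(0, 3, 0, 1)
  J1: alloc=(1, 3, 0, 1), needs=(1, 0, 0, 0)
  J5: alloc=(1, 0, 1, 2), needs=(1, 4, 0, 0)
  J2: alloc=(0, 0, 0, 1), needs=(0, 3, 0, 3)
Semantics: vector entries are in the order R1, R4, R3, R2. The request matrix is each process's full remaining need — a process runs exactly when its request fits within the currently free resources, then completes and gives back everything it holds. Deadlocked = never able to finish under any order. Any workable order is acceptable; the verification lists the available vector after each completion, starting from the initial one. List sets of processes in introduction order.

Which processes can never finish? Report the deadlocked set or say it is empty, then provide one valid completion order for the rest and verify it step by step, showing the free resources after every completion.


No process is deadlocked.
Key observation: the pool covers J1 at once, and every later process fits after earlier releases.
A valid finishing order for the others: J1, J5, J7, J2, J4. Check, step by step:
  pool = (1, 1, 0, 1)
  J1 needs (1, 0, 0, 0) <= (1, 1, 0, 1) -> finishes; pool += (1, 3, 0, 1) = (2, 4, 0, 2)
  J5 needs (1, 4, 0, 0) <= (2, 4, 0, 2) -> finishes; pool += (1, 0, 1, 2) = (3, 4, 1, 4)
  J7 needs (3, 3, 0, 3) <= (3, 4, 1, 4) -> finishes; pool += (0, 1, 0, 0) = (3, 5, 1, 4)
  J2 needs (0, 3, 0, 3) <= (3, 5, 1, 4) -> finishes; pool += (0, 0, 0, 1) = (3, 5, 1, 5)
  J4 needs (0, 3, 0, 1) <= (3, 5, 1, 5) -> finishes; pool += (1, 2, 0, 3) = (4, 7, 1, 8)


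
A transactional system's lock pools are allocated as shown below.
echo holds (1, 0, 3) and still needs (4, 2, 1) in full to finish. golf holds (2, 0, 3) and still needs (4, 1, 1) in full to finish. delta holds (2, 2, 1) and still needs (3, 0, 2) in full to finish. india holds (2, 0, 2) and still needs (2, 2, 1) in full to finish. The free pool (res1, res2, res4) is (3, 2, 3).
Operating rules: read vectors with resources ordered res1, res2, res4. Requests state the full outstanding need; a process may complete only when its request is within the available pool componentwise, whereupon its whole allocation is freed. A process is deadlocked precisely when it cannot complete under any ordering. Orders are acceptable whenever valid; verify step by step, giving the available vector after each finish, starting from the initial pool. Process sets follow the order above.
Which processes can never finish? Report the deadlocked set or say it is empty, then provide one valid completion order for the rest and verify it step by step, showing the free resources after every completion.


Nothing here is deadlocked.
Key observation: there is always a runnable process — india first — so the state unwinds completely.
One completion order for the rest: india, golf, echo, delta. Verifying each step:
  pool = (3, 2, 3)
  india needs (2, 2, 1) <= (3, 2, 3) -> finishes; pool += (2, 0, 2) = (5, 2, 5)
  golf needs (4, 1, 1) <= (5, 2, 5) -> finishes; pool += (2, 0, 3) = (7, 2, 8)
  echo needs (4, 2, 1) <= (7, 2, 8) -> finishes; pool += (1, 0, 3) = (8, 2, 11)
  delta needs (3, 0, 2) <= (8, 2, 11) -> finishes; pool += (2, 2, 1) = (10, 4, 12)


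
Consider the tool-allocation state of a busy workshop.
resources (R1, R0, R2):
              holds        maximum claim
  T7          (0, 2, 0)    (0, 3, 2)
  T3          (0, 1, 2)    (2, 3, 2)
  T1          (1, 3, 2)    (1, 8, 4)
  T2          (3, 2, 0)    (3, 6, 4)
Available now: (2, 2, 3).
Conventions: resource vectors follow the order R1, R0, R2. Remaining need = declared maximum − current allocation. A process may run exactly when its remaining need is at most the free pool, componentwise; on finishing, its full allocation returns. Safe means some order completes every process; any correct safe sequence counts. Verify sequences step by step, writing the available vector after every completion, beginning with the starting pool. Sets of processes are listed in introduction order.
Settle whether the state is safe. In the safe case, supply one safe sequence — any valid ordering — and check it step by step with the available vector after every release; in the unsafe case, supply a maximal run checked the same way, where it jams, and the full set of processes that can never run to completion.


The state is SAFE; one workable sequence: T3, T7, T2, T1.
Key observation: reading the order forward, T3 is the first process whose need (2, 2, 0) meets the free pool (2, 2, 3) exactly on a resource it requests.
Verifying each step:
  pool = (2, 2, 3)
  T3 needs (2, 2, 0) <= (2, 2, 3) -> finishes; pool += (0, 1, 2) = (2, 3, 5)
  T7 needs (0, 1, 2) <= (2, 3, 5) -> finishes; pool += (0, 2, 0) = (2, 5, 5)
  T2 needs (0, 4, 4) <= (2, 5, 5) -> finishes; pool += (3, 2, 0) = (5, 7, 5)
  T1 needs (0, 5, 2) <= (5, 7, 5) -> finishes; pool += (1, 3, 2) = (6, 10, 7)


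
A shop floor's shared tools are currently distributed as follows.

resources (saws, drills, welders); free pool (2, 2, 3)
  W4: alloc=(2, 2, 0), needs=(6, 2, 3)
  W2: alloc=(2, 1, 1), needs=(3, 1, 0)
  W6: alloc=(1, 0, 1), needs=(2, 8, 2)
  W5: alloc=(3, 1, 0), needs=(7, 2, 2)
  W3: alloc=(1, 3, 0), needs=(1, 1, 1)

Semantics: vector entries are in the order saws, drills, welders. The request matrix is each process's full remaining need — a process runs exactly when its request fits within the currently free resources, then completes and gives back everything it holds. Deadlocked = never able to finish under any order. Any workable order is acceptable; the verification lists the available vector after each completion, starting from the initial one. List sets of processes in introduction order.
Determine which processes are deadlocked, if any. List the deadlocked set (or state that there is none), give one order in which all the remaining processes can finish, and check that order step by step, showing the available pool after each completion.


Deadlocked set: W4, W6 and W5.
Key observation: after W3, W2 the pool peaks at (5, 6, 4), and each blocked process is short somewhere: W4 on saws; W6 on drills; W5 on saws.
One completion order for the rest: W3, W2. Check, step by step:
  pool = (2, 2, 3)
  W3: need (1, 1, 1) fits (2, 2, 3); releases (1, 3, 0), pool now (3, 5, 3)
  W2: need (3, 1, 0) fits (3, 5, 3); releases (2, 1, 1), pool now (5, 6, 4)
The blocked processes can never fit:
  blocked: W4 wants (6, 2, 3), pool (5, 6, 4) — not enough saws
  blocked: W6 wants (2, 8, 2), pool (5, 6, 4) — not enough drills
  blocked: W5 wants (7, 2, 2), pool (5, 6, 4) — not enough saws


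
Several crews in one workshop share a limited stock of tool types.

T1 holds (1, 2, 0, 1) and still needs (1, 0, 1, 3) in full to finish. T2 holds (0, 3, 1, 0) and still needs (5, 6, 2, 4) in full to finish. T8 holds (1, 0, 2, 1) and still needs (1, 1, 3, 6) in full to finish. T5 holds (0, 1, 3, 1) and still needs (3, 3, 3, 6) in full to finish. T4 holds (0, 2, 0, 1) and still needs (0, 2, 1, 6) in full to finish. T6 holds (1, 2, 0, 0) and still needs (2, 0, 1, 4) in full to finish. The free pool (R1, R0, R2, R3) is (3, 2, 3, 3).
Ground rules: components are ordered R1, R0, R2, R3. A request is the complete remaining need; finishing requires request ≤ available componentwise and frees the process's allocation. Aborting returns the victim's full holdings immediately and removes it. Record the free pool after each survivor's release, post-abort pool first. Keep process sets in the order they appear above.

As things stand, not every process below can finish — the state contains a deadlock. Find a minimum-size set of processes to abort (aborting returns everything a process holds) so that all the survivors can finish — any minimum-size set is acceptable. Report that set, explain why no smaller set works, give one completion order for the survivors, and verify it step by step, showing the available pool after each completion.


Minimum abort set: T8 and T5.
Key observation: the returned (1, 1, 5, 2) from T8 and T5 is what brings T4 — unrunnable before, under any order — into play at step 4.
Minimality, checking each single-abort alternative: T1 alone leaves T8 blocked (short on R3); T2 alone leaves T8 blocked (short on R3); T8 alone leaves T5 blocked (short on R3); T5 alone leaves T8 blocked (short on R3); T4 alone leaves T8 blocked (short on R3); T6 alone leaves T8 blocked (short on R3).
One survivor order: T1, T6, T2, T4. Verifying each step (post-abort pool first):
  pool = (4, 3, 8, 5)
  T1: need (1, 0, 1, 3) fits (4, 3, 8, 5); releases (1, 2, 0, 1), pool now (5, 5, 8, 6)
  T6: need (2, 0, 1, 4) fits (5, 5, 8, 6); releases (1, 2, 0, 0), pool now (6, 7, 8, 6)
  T2: need (5, 6, 2, 4) fits (6, 7, 8, 6); releases (0, 3, 1, 0), pool now (6, 10, 9, 6)
  T4: need (0, 2, 1, 6) fits (6, 10, 9, 6); releases (0, 2, 0, 1), pool now (6, 12, 9, 7)


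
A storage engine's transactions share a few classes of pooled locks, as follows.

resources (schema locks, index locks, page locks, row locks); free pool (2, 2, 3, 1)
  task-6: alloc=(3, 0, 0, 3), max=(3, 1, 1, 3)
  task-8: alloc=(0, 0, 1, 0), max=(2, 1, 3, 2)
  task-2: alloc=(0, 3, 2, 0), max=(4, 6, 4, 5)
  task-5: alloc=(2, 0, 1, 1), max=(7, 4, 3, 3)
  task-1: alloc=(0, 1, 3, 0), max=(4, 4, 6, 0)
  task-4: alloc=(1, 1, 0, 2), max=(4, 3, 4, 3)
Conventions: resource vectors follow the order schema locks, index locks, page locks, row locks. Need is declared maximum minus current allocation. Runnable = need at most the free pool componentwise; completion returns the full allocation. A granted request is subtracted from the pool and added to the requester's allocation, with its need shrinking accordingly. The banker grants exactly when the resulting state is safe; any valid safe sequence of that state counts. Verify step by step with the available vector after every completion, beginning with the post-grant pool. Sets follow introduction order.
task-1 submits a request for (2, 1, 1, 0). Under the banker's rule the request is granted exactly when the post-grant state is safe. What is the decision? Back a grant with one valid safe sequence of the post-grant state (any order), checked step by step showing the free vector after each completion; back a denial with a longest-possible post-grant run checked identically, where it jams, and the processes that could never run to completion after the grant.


DENY — the pretend-granted state is unsafe.
Key observation: no order helps: past task-6, task-8, the free pool tops out at (3, 1, 3, 4), below what each blocked process needs in index locks.
Pretend the grant happened; the run task-6, task-8 goes as far as possible. Walking it through:
  pool = (0, 1, 2, 1)
  task-6 needs (0, 1, 1, 0) <= (0, 1, 2, 1) -> finishes; pool += (3, 0, 0, 3) = (3, 1, 2, 4)
  task-8 needs (2, 1, 2, 2) <= (3, 1, 2, 4) -> finishes; pool += (0, 0, 1, 0) = (3, 1, 3, 4)
  task-2 still needs (4, 3, 2, 5) but only (3, 1, 3, 4) is free — short on schema locks, index locks and row locks
  task-5 still needs (5, 4, 2, 2) but only (3, 1, 3, 4) is free — short on schema locks and index locks
  task-1 still needs (2, 2, 2, 0) but only (3, 1, 3, 4) is free — short on index locks
  task-4 still needs (3, 2, 4, 1) but only (3, 1, 3, 4) is free — short on index locks and page locks
Post-grant, the permanently blocked set is task-2, task-5, task-1 and task-4.


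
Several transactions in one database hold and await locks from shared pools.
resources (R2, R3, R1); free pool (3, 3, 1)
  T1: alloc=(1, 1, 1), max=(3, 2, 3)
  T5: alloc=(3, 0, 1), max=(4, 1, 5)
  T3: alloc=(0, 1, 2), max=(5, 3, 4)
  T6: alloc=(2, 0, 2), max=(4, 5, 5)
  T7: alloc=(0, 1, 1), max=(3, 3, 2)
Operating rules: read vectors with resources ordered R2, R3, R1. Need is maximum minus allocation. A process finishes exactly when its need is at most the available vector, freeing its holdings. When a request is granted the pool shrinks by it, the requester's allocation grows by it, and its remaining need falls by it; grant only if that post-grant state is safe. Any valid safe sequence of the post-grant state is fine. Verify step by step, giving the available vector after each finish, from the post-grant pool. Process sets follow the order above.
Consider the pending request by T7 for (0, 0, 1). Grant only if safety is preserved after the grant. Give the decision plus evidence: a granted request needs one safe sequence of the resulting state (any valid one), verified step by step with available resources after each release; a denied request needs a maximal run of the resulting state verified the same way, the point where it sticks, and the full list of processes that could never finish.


GRANT. The post-grant state is safe; one safe sequence: T7, T1, T6, T3, T5.
Key observation: the grant leaves (3, 3, 0) free — enough for T7, whose release restarts the cascade.
Verifying the post-grant state step by step:
  pool = (3, 3, 0)
  T7: need (3, 2, 0) fits (3, 3, 0); releases (0, 1, 2), pool now (3, 4, 2)
  T1: need (2, 1, 2) fits (3, 4, 2); releases (1, 1, 1), pool now (4, 5, 3)
  T6: need (2, 5, 3) fits (4, 5, 3); releases (2, 0, 2), pool now (6, 5, 5)
  T3: need (5, 2, 2) fits (6, 5, 5); releases (0, 1, 2), pool now (6, 6, 7)
  T5: need (1, 1, 4) fits (6, 6, 7); releases (3, 0, 1), pool now (9, 6, 8)


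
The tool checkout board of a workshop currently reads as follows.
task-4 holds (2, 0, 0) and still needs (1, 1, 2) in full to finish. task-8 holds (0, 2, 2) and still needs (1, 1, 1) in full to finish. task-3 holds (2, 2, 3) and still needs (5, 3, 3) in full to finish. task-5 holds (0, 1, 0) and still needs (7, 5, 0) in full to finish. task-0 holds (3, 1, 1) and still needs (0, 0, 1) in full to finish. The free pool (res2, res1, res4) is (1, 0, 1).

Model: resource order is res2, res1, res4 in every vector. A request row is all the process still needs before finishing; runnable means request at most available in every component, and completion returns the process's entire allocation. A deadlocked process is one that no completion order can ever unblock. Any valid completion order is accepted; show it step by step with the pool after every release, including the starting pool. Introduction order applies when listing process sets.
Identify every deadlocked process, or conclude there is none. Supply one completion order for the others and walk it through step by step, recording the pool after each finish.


The deadlocked set is empty.
Key observation: no deadlock: task-0 fits now, and the freed resources carry the rest through.
The rest can finish in the order task-0, task-4, task-8, task-3, task-5. Verifying each step:
  pool = (1, 0, 1)
  run task-0 (needs (0, 0, 1), free (1, 0, 1)); after release of (3, 1, 1) the pool is (4, 1, 2)
  run task-4 (needs (1, 1, 2), free (4, 1, 2)); after release of (2, 0, 0) the pool is (6, 1, 2)
  run task-8 (needs (1, 1, 1), free (6, 1, 2)); after release of (0, 2, 2) the pool is (6, 3, 4)
  run task-3 (needs (5, 3, 3), free (6, 3, 4)); after release of (2, 2, 3) the pool is (8, 5, 7)
  run task-5 (needs (7, 5, 0), free (8, 5, 7)); after release of (0, 1, 0) the pool is (8, 6, 7)


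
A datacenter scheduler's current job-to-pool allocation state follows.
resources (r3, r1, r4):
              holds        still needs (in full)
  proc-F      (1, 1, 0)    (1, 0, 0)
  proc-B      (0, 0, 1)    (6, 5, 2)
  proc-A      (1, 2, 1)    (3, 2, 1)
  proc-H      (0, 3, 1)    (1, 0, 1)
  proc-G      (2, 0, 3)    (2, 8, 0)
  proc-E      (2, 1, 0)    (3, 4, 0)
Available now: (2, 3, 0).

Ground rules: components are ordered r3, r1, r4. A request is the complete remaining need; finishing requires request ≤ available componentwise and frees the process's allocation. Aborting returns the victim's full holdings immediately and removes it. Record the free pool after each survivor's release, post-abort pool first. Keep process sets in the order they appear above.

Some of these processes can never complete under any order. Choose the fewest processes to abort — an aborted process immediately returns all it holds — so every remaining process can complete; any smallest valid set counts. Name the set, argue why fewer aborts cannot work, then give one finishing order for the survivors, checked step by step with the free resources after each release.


The answer: abort proc-H.
Key observation: aborting proc-H returns (0, 3, 1), and proc-A — hopeless before — runs at step 2 with the returned capacity in the pool.
No smaller set exists: with zero aborts the deadlock remains.
The survivors complete as proc-F, proc-A, proc-E, proc-G, proc-B. Check, step by step (starting from the post-abort pool):
  pool = (2, 6, 1)
  proc-F needs (1, 0, 0) <= (2, 6, 1) -> finishes; pool += (1, 1, 0) = (3, 7, 1)
  proc-A needs (3, 2, 1) <= (3, 7, 1) -> finishes; pool += (1, 2, 1) = (4, 9, 2)
  proc-E needs (3, 4, 0) <= (4, 9, 2) -> finishes; pool += (2, 1, 0) = (6, 10, 2)
  proc-G needs (2, 8, 0) <= (6, 10, 2) -> finishes; pool += (2, 0, 3) = (8, 10, 5)
  proc-B needs (6, 5, 2) <= (8, 10, 5) -> finishes; pool += (0, 0, 1) = (8, 10, 6)


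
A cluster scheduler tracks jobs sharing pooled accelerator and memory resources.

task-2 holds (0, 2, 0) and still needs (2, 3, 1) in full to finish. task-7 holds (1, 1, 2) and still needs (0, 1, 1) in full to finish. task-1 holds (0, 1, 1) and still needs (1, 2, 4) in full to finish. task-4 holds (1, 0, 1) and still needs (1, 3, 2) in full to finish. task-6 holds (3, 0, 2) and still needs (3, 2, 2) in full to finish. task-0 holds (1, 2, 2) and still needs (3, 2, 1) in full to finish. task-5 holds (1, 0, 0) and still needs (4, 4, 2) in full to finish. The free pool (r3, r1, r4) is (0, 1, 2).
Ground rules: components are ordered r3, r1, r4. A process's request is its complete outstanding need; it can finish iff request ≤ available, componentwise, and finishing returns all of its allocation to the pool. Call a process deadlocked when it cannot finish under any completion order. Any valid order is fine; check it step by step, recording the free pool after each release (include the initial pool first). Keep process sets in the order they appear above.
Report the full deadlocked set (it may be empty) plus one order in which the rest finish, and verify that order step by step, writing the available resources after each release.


Deadlocked set: task-6, task-0 and task-5.
Key observation: once task-7, task-1, task-4, task-2 finish, the pool peaks at (2, 5, 6) — and every remaining process still needs more r3 than that.
The rest can finish in the order task-7, task-1, task-4, task-2. Step-by-step check:
  pool = (0, 1, 2)
  task-7: need (0, 1, 1) fits (0, 1, 2); releases (1, 1, 2), pool now (1, 2, 4)
  task-1: need (1, 2, 4) fits (1, 2, 4); releases (0, 1, 1), pool now (1, 3, 5)
  task-4: need (1, 3, 2) fits (1, 3, 5); releases (1, 0, 1), pool now (2, 3, 6)
  task-2: need (2, 3, 1) fits (2, 3, 6); releases (0, 2, 0), pool now (2, 5, 6)
The stuck group stays short no matter what:
  task-6 still needs (3, 2, 2) but only (2, 5, 6) is free — short on r3
  task-0 still needs (3, 2, 1) but only (2, 5, 6) is free — short on r3
  task-5 still needs (4, 4, 2) but only (2, 5, 6) is free — short on r3


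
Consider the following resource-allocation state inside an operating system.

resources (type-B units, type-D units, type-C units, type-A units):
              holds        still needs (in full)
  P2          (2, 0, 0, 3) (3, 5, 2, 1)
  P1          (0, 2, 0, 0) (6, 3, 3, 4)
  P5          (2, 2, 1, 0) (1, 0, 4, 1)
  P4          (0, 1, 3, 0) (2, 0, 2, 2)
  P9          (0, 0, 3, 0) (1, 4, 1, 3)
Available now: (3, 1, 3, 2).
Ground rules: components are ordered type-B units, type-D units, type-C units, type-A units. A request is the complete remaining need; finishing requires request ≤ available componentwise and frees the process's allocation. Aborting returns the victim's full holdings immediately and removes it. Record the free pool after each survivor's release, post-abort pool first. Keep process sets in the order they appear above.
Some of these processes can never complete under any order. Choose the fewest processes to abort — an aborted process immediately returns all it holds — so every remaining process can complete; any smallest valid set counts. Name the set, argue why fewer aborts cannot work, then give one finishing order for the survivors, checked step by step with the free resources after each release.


Abort P1.
Key observation: the deadlocked P2 becomes finishable only because P1 released (0, 2, 0, 0); it completes at step 3 below.
Minimality: the empty abort set fails — the state is deadlocked as it stands.
The survivors complete as P4, P5, P2, P9. Verifying each step (starting from the post-abort pool):
  pool = (3, 3, 3, 2)
  P4 needs (2, 0, 2, 2) <= (3, 3, 3, 2) -> finishes; pool += (0, 1, 3, 0) = (3, 4, 6, 2)
  P5 needs (1, 0, 4, 1) <= (3, 4, 6, 2) -> finishes; pool += (2, 2, 1, 0) = (5, 6, 7, 2)
  P2 needs (3, 5, 2, 1) <= (5, 6, 7, 2) -> finishes; pool += (2, 0, 0, 3) = (7, 6, 7, 5)
  P9 needs (1, 4, 1, 3) <= (7, 6, 7, 5) -> finishes; pool += (0, 0, 3, 0) = (7, 6, 10, 5)


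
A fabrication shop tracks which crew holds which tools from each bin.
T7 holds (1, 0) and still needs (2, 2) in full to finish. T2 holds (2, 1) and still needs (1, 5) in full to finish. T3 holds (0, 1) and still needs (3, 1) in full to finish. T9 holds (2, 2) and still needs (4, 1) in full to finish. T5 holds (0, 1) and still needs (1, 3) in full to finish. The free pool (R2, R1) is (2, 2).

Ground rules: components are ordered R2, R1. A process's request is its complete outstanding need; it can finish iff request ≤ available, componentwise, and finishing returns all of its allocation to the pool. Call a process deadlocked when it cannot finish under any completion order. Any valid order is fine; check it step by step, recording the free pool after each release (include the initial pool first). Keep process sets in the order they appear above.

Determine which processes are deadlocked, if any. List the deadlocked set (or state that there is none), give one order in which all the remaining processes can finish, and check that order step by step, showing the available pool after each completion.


Deadlocked: T2 and T9.
Key observation: after T7, T3, T5 the pool peaks at (3, 4), and each blocked process is short somewhere: T2 on R1; T9 on R2.
A valid finishing order for the others: T7, T3, T5. Check, step by step:
  pool = (2, 2)
  run T7 (needs (2, 2), free (2, 2)); after release of (1, 0) the pool is (3, 2)
  run T3 (needs (3, 1), free (3, 2)); after release of (0, 1) the pool is (3, 3)
  run T5 (needs (1, 3), free (3, 3)); after release of (0, 1) the pool is (3, 4)
The blocked processes can never fit:
  T2 still needs (1, 5) but only (3, 4) is free — short on R1
  T9 still needs (4, 1) but only (3, 4) is free — short on R2


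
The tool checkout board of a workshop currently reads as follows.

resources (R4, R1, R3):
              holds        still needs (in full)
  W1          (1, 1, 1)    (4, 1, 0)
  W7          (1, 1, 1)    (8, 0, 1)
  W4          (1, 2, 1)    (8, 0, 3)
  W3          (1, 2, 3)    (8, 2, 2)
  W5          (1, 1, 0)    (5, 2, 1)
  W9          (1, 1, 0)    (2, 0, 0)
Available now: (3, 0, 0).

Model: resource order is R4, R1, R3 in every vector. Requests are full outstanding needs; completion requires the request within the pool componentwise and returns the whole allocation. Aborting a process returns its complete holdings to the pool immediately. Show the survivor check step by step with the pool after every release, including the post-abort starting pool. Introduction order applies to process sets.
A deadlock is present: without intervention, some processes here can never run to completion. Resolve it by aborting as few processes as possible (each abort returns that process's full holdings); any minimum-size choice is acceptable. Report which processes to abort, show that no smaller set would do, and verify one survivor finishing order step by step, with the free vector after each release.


Minimum abort set: W4 and W3.
Key observation: W7 was stuck for good until W4 and W3 gave back (2, 4, 4); in the order shown it finishes at step 4.
No one abort is enough; case by case: W1 alone leaves W7 blocked (short on R4); W7 alone leaves W4 blocked (short on R4 and R3); W4 alone leaves W7 blocked (short on R4); W3 alone leaves W7 blocked (short on R4); W5 alone leaves W7 blocked (short on R4); W9 alone leaves W7 blocked (short on R4).
Survivors finish in the order: W1, W5, W9, W7. Walking it through (pool after the aborts first):
  pool = (5, 4, 4)
  W1 needs (4, 1, 0) <= (5, 4, 4) -> finishes; pool += (1, 1, 1) = (6, 5, 5)
  W5 needs (5, 2, 1) <= (6, 5, 5) -> finishes; pool += (1, 1, 0) = (7, 6, 5)
  W9 needs (2, 0, 0) <= (7, 6, 5) -> finishes; pool += (1, 1, 0) = (8, 7, 5)
  W7 needs (8, 0, 1) <= (8, 7, 5) -> finishes; pool += (1, 1, 1) = (9, 8, 6)


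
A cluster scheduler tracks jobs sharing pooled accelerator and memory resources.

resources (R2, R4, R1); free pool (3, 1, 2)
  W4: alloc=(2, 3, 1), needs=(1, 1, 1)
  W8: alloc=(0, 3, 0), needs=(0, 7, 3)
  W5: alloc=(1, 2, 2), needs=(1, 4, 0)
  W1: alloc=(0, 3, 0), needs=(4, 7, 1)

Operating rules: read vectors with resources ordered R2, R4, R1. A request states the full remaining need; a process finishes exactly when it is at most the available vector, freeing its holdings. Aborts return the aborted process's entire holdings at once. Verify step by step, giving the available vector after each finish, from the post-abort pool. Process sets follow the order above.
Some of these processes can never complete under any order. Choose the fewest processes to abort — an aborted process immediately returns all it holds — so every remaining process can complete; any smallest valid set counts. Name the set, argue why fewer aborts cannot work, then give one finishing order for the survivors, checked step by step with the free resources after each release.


Minimum abort set: W8.
Key observation: before aborting W8, W1 was permanently blocked — no order could ever run it; afterwards it completes at step 3.
No smaller set exists: with zero aborts the deadlock remains.
Survivors finish in the order: W5, W4, W1. Check, step by step (pool after the aborts first):
  pool = (3, 4, 2)
  W5: need (1, 4, 0) fits (3, 4, 2); releases (1, 2, 2), pool now (4, 6, 4)
  W4: need (1, 1, 1) fits (4, 6, 4); releases (2, 3, 1), pool now (6, 9, 5)
  W1: need (4, 7, 1) fits (6, 9, 5); releases (0, 3, 0), pool now (6, 12, 5)


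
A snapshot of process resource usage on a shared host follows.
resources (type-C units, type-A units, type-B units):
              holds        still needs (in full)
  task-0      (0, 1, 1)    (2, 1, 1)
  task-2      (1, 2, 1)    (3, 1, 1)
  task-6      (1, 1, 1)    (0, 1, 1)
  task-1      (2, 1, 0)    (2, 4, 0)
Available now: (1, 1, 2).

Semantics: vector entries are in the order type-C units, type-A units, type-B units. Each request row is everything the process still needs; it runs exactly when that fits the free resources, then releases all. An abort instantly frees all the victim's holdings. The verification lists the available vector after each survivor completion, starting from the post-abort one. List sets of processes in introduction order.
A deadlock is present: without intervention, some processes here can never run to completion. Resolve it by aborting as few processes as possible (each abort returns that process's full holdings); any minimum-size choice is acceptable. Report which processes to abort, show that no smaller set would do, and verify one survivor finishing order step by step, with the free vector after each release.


Minimum abort set: task-2.
Key observation: before aborting task-2, task-1 was permanently blocked — no order could ever run it; afterwards it completes at step 2.
Why nothing smaller works: aborting no one leaves the state deadlocked as given.
Survivors finish in the order: task-0, task-1, task-6. Walking it through (pool after the aborts first):
  pool = (2, 3, 3)
  task-0: need (2, 1, 1) fits (2, 3, 3); releases (0, 1, 1), pool now (2, 4, 4)
  task-1: need (2, 4, 0) fits (2, 4, 4); releases (2, 1, 0), pool now (4, 5, 4)
  task-6: need (0, 1, 1) fits (4, 5, 4); releases (1, 1, 1), pool now (5, 6, 5)


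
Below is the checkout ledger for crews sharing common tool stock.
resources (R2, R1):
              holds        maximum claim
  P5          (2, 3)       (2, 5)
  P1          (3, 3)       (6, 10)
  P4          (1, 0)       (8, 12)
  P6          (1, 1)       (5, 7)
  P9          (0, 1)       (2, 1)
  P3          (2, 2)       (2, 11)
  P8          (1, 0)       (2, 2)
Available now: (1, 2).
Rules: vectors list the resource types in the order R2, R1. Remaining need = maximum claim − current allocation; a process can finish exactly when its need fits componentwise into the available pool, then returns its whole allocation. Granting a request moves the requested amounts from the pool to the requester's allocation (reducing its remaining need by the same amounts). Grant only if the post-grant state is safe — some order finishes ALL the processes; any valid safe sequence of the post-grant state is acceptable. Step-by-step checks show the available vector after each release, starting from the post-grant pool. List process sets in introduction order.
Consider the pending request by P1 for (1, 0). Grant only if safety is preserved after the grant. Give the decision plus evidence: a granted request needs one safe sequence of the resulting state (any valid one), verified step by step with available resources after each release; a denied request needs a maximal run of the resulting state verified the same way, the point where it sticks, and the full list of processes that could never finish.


DENY — the pretend-granted state is unsafe.
Key observation: after P5, P9, P8 the pool peaks at (3, 6), and each blocked process is short somewhere: P1 on R1; P4 on R2, R1; P6 on R2; P3 on R1.
On the post-grant state, P5, P9, P8 is a maximal run — nothing extends it. Step-by-step check:
  pool = (0, 2)
  P5: need (0, 2) fits (0, 2); releases (2, 3), pool now (2, 5)
  P9: need (2, 0) fits (2, 5); releases (0, 1), pool now (2, 6)
  P8: need (1, 2) fits (2, 6); releases (1, 0), pool now (3, 6)
  P1 still needs (2, 7) but only (3, 6) is free — short on R1
  P4 still needs (7, 12) but only (3, 6) is free — short on R2 and R1
  P6 still needs (4, 6) but only (3, 6) is free — short on R2
  P3 still needs (0, 9) but only (3, 6) is free — short on R1
Processes that could never finish after the grant: P1, P4, P6 and P3.


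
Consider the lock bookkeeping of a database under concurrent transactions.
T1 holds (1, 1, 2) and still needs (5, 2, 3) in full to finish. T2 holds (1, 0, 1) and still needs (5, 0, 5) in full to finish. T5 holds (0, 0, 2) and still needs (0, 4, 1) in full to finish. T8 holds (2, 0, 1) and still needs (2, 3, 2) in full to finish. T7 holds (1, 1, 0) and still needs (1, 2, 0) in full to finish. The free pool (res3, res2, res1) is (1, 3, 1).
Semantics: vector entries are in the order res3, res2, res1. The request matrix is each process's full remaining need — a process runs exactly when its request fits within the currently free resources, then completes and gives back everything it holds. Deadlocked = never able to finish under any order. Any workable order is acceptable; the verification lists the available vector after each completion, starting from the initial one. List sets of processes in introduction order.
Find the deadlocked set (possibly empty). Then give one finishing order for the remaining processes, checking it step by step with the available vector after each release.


Deadlocked set: T1 and T2.
Key observation: even finishing T7, T5, T8 leaves just (4, 4, 4) free — too little res3 for any of the remaining processes.
The rest can finish in the order T7, T5, T8. Step-by-step check:
  pool = (1, 3, 1)
  run T7 (needs (1, 2, 0), free (1, 3, 1)); after release of (1, 1, 0) the pool is (2, 4, 1)
  run T5 (needs (0, 4, 1), free (2, 4, 1)); after release of (0, 0, 2) the pool is (2, 4, 3)
  run T8 (needs (2, 3, 2), free (2, 4, 3)); after release of (2, 0, 1) the pool is (4, 4, 4)
The stuck group stays short no matter what:
  blocked: T1 wants (5, 2, 3), pool (4, 4, 4) — not enough res3
  blocked: T2 wants (5, 0, 5), pool (4, 4, 4) — not enough res3 and res1
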